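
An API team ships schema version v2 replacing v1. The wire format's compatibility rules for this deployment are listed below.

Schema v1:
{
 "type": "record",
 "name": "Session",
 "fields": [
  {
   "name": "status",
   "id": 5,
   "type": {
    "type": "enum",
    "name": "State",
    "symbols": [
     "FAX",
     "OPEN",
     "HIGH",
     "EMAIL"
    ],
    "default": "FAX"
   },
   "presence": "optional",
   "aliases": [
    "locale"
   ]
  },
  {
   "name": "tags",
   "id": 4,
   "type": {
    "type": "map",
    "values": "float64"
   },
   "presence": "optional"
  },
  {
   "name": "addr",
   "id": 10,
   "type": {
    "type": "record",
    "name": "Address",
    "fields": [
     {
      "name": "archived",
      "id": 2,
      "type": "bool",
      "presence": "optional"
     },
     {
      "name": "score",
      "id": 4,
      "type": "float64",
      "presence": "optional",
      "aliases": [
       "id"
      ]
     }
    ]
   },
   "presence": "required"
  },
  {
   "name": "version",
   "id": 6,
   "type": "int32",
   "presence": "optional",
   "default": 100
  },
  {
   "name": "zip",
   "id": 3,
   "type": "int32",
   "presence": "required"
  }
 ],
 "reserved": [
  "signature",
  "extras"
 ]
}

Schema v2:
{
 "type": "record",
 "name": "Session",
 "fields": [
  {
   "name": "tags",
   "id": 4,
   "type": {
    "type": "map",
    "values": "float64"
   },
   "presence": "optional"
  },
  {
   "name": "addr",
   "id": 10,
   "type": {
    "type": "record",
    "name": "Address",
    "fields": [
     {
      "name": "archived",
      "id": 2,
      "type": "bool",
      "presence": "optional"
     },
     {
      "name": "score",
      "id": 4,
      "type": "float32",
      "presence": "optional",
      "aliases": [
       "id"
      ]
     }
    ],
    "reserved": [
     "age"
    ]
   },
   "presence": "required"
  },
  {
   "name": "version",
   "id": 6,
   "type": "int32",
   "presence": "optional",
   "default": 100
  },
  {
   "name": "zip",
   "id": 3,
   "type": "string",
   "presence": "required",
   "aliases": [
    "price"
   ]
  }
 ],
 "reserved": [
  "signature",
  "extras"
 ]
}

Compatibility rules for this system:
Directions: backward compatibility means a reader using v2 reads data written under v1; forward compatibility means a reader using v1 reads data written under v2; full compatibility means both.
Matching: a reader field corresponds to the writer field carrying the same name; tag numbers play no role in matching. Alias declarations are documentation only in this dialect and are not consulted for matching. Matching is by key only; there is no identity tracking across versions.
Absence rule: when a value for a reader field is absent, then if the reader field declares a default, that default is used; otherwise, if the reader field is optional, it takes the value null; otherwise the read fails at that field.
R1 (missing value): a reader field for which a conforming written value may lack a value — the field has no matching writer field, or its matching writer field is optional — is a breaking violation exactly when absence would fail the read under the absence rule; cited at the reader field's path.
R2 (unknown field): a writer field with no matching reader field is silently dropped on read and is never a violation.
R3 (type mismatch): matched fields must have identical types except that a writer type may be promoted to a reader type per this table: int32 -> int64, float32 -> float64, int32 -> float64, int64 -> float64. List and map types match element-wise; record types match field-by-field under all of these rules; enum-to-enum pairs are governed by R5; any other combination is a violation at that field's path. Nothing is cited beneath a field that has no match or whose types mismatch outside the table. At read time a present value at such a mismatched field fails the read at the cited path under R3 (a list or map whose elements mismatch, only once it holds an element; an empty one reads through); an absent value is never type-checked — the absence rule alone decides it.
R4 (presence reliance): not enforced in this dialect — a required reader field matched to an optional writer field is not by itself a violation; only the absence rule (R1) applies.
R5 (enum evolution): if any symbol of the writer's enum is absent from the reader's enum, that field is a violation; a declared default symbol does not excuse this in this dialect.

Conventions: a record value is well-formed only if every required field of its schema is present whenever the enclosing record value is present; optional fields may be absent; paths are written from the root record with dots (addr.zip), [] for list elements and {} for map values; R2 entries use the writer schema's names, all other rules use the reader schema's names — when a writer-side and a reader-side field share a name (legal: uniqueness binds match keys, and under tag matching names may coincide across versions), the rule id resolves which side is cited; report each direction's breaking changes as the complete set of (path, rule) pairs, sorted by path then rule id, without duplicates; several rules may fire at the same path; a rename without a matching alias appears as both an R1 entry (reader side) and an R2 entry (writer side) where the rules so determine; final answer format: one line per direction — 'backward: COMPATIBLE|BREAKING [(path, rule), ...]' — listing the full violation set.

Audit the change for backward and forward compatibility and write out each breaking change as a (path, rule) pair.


backward: BREAKING [(addr.score, R3), (zip, R3)]; forward: BREAKING [(zip, R3)]

arrows below run writer -> reader for Session
backward analysis of Session with v2 as reader and v1 as writer:
  tags: paired with writer tags (map<string, float64> -> map<string, float64>; writer optional)
  addr: paired with writer addr (Address -> Address; writer required)
  version: paired with writer version (int32 -> int32; writer optional)
  zip: paired with writer zip (int32 -> string; writer required)
  status (writer side), unknown to reader
  addr.archived: paired with writer addr.archived (bool -> bool; writer optional)
  addr.score: paired with writer addr.score (float64 -> float32; writer optional)
  R3 fires at addr.score
  R3 fires at zip
  => backward verdict for Session: BREAKING, 2 violation(s)
forward analysis of Session with v1 as reader and v2 as writer:
  status has no writer counterpart
  tags: paired with writer tags (map<string, float64> -> map<string, float64>; writer optional)
  addr: paired with writer addr (Address -> Address; writer required)
  version: paired with writer version (int32 -> int32; writer optional)
  zip: paired with writer zip (string -> int32; writer required)
  addr.archived: paired with writer addr.archived (bool -> bool; writer optional)
  addr.score: paired with writer addr.score (float32 -> float64; writer optional)
  R3 fires at zip
  => forward verdict for Session: BREAKING, 1 violation(s)


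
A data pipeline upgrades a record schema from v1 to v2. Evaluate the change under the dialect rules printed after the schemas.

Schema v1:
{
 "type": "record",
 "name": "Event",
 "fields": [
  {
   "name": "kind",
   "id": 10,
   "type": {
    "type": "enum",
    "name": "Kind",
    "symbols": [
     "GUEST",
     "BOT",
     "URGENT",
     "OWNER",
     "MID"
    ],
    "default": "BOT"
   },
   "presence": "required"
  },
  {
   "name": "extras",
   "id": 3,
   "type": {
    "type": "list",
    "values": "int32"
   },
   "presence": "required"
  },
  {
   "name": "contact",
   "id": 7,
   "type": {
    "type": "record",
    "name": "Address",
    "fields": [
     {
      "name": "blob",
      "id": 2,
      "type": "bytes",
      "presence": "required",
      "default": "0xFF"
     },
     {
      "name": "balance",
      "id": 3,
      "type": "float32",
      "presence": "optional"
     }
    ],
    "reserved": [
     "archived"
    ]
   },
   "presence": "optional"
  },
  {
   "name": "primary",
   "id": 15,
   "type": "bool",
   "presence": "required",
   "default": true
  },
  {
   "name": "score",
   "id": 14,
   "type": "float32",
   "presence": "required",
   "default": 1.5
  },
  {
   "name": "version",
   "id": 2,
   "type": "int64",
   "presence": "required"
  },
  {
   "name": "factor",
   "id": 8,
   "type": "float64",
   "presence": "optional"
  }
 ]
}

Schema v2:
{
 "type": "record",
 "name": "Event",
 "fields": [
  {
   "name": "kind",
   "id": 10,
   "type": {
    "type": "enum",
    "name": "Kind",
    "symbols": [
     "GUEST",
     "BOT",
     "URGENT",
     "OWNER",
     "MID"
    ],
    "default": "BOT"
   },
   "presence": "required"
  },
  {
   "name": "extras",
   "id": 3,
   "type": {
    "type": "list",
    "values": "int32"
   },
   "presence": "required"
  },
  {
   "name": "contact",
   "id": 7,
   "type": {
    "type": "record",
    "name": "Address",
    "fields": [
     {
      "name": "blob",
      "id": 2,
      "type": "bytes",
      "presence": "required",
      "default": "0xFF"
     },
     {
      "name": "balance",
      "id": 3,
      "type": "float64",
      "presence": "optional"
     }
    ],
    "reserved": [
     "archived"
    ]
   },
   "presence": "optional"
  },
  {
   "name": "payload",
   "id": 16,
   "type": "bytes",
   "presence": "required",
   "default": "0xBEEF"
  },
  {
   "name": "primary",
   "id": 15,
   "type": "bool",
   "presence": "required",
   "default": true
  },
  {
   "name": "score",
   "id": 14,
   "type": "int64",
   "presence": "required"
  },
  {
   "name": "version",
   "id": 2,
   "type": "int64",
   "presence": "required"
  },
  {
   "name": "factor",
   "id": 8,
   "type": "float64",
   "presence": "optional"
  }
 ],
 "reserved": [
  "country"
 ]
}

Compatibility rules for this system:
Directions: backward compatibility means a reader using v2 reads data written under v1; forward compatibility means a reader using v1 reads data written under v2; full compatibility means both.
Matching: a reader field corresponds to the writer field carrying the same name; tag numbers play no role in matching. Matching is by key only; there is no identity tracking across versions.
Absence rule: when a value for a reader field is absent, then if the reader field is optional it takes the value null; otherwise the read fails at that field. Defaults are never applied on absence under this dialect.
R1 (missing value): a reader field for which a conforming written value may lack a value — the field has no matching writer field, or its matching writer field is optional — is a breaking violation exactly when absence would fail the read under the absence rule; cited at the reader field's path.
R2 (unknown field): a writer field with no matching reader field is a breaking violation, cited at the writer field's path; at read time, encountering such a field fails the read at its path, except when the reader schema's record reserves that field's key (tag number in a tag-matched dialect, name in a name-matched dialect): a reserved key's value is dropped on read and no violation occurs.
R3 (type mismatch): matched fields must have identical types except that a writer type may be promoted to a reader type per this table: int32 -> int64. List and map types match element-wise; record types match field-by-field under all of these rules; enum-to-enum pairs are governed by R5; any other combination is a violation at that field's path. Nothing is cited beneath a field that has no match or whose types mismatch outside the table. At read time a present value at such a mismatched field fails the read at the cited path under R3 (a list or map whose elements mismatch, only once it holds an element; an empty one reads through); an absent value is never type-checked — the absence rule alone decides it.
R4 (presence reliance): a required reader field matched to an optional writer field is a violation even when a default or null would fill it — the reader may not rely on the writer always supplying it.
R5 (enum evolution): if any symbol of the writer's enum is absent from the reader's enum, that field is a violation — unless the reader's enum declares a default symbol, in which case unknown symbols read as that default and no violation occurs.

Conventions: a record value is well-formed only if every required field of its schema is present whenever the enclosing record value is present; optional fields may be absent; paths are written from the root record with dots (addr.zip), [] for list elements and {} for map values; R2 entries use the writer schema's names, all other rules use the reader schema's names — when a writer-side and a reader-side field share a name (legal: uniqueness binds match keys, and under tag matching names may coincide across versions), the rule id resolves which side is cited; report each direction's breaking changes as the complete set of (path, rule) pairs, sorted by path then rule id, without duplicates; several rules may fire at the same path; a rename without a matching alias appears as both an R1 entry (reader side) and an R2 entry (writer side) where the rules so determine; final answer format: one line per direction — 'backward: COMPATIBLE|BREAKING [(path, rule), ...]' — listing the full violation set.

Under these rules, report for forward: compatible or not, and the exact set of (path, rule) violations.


forward: BREAKING [(contact.balance, R3), (payload, R2), (score, R3)]

arrows below run writer -> reader for Event
forward pass over Event, reader schema v1, writer schema v2:
  writer required, Kind -> Kind: reader kind maps from writer kind
  writer required, list<int32> -> list<int32>: reader extras maps from writer extras
  writer optional, Address -> Address: reader contact maps from writer contact
  writer required, bool -> bool: reader primary maps from writer primary
  writer required, int64 -> float32: reader score maps from writer score
  writer required, int64 -> int64: reader version maps from writer version
  writer optional, float64 -> float64: reader factor maps from writer factor
  writer payload: unknown to reader
  writer required, bytes -> bytes: reader contact.blob maps from writer contact.blob
  writer optional, float64 -> float32: reader contact.balance maps from writer contact.balance
  violation R3 at contact.balance
  violation R2 at payload
  violation R3 at score
  forward on Event therefore BREAKING (3)


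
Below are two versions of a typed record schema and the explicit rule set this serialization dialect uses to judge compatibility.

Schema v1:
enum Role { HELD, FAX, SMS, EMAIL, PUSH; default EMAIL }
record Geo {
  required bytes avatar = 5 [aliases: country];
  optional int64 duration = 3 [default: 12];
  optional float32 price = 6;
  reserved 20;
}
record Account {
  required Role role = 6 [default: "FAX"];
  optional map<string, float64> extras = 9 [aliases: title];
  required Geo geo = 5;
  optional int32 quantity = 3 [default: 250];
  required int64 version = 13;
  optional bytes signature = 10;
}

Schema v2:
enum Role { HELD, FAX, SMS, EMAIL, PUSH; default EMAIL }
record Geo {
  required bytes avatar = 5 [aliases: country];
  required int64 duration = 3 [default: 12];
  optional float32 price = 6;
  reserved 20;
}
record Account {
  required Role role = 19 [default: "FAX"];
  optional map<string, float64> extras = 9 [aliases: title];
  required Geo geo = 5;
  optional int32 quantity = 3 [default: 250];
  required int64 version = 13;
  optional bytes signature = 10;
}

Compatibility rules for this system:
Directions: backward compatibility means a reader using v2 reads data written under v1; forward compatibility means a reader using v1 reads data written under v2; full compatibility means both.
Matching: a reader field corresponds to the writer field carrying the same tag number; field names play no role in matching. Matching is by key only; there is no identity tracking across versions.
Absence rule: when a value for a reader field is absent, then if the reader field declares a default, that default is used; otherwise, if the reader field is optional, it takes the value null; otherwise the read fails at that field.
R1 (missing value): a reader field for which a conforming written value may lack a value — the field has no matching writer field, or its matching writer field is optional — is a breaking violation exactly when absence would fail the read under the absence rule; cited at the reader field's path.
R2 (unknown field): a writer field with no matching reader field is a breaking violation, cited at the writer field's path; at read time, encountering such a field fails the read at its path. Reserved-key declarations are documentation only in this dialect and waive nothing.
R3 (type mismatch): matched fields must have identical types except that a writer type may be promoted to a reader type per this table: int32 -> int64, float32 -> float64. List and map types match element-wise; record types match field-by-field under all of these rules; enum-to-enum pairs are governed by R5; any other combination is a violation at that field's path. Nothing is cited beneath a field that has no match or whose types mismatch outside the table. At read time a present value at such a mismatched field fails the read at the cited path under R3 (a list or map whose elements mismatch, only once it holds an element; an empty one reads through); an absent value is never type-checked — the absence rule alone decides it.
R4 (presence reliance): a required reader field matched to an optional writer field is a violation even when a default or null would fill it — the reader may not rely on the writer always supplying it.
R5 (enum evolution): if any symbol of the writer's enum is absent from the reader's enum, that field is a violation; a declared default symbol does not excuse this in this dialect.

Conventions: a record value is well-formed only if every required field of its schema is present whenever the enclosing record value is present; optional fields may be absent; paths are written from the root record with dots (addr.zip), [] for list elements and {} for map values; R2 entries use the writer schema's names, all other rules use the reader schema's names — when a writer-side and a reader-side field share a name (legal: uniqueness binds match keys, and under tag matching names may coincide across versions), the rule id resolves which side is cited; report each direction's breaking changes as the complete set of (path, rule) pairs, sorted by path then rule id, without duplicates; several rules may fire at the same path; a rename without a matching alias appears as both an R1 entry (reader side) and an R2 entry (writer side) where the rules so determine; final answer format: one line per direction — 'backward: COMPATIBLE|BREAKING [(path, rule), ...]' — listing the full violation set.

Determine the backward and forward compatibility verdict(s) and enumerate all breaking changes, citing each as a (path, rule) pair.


each type pair in Account: writer, then reader
backward for Account (reader v2, writer v1):
  no writer field matches reader role
  map<string, float64> -> map<string, float64>, writer optional: extras aligns to extras
  Geo -> Geo, writer required: geo aligns to geo
  int32 -> int32, writer optional: quantity aligns to quantity
  int64 -> int64, writer required: version aligns to version
  bytes -> bytes, writer optional: signature aligns to signature
  leftover writer field: role
  bytes -> bytes, writer required: geo.avatar aligns to geo.avatar
  int64 -> int64, writer optional: geo.duration aligns to geo.duration
  float32 -> float32, writer optional: geo.price aligns to geo.price
  rule R4 violated at geo.duration
  rule R2 violated at role
  => 2 violation(s): backward is BREAKING for Account
forward for Account (reader v1, writer v2):
  no writer field matches reader role
  map<string, float64> -> map<string, float64>, writer optional: extras aligns to extras
  Geo -> Geo, writer required: geo aligns to geo
  int32 -> int32, writer optional: quantity aligns to quantity
  int64 -> int64, writer required: version aligns to version
  bytes -> bytes, writer optional: signature aligns to signature
  leftover writer field: role
  bytes -> bytes, writer required: geo.avatar aligns to geo.avatar
  int64 -> int64, writer required: geo.duration aligns to geo.duration
  float32 -> float32, writer optional: geo.price aligns to geo.price
  rule R2 violated at role
  => 1 violation(s): forward is BREAKING for Account

backward: BREAKING [(geo.duration, R4), (role, R2)]; forward: BREAKING [(role, R2)]


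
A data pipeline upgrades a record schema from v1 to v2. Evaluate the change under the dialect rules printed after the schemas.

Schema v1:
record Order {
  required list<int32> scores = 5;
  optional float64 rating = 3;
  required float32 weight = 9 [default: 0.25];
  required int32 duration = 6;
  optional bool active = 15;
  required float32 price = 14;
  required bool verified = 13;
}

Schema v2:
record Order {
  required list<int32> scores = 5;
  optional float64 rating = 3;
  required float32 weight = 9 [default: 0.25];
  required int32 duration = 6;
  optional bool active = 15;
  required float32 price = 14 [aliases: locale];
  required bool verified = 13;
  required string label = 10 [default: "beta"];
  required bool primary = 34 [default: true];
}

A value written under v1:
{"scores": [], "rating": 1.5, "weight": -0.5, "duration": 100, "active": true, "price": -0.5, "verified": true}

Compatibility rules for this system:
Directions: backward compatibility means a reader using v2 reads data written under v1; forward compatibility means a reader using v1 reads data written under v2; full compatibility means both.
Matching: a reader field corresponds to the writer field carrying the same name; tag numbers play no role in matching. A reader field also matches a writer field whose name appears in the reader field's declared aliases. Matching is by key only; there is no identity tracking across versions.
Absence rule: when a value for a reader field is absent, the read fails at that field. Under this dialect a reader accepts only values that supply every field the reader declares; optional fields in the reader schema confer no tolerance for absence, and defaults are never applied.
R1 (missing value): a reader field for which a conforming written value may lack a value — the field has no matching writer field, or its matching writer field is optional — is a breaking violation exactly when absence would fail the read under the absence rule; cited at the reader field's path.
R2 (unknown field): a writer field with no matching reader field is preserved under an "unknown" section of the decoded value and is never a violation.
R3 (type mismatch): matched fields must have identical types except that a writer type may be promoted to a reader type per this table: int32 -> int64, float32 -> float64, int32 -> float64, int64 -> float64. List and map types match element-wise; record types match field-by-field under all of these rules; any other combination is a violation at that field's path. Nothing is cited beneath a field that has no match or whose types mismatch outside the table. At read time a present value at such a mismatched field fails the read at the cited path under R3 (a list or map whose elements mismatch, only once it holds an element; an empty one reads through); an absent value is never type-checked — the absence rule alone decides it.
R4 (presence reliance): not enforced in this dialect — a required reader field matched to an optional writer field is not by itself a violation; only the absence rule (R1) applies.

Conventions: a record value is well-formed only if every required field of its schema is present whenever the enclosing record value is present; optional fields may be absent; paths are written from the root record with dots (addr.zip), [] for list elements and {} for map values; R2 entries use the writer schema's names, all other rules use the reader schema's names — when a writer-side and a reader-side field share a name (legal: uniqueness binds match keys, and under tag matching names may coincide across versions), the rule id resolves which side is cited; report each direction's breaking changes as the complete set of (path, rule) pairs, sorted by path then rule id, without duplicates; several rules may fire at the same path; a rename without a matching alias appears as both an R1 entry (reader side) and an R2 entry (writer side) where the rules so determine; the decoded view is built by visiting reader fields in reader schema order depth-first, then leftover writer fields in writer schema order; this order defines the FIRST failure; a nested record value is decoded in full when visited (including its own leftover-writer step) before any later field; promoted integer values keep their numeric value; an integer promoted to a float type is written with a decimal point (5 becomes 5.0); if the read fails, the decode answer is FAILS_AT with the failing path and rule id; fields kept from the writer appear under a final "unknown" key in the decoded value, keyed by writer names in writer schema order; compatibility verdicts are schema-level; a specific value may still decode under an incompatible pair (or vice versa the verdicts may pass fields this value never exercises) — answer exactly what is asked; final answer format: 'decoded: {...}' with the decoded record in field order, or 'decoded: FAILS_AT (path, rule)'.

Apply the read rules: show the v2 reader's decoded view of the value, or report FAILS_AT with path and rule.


in Order below, arrows point writer -> reader
decode walk for Order under reader schema v2:
  scores := []
  rating := 1.5
  weight := -0.5
  duration := 100
  active := true
  price := -0.5
  verified := true
  read fails at label under R1 (no fill)
  => FAILS_AT (label, R1)
diffs on Order not affecting the asked answer:
  added field primary to record Order: required bool, tag 34, default true (in v2 it sits last) -> matters for Order compatibility verdicts, not for this value's decode

decoded: FAILS_AT (label, R1)


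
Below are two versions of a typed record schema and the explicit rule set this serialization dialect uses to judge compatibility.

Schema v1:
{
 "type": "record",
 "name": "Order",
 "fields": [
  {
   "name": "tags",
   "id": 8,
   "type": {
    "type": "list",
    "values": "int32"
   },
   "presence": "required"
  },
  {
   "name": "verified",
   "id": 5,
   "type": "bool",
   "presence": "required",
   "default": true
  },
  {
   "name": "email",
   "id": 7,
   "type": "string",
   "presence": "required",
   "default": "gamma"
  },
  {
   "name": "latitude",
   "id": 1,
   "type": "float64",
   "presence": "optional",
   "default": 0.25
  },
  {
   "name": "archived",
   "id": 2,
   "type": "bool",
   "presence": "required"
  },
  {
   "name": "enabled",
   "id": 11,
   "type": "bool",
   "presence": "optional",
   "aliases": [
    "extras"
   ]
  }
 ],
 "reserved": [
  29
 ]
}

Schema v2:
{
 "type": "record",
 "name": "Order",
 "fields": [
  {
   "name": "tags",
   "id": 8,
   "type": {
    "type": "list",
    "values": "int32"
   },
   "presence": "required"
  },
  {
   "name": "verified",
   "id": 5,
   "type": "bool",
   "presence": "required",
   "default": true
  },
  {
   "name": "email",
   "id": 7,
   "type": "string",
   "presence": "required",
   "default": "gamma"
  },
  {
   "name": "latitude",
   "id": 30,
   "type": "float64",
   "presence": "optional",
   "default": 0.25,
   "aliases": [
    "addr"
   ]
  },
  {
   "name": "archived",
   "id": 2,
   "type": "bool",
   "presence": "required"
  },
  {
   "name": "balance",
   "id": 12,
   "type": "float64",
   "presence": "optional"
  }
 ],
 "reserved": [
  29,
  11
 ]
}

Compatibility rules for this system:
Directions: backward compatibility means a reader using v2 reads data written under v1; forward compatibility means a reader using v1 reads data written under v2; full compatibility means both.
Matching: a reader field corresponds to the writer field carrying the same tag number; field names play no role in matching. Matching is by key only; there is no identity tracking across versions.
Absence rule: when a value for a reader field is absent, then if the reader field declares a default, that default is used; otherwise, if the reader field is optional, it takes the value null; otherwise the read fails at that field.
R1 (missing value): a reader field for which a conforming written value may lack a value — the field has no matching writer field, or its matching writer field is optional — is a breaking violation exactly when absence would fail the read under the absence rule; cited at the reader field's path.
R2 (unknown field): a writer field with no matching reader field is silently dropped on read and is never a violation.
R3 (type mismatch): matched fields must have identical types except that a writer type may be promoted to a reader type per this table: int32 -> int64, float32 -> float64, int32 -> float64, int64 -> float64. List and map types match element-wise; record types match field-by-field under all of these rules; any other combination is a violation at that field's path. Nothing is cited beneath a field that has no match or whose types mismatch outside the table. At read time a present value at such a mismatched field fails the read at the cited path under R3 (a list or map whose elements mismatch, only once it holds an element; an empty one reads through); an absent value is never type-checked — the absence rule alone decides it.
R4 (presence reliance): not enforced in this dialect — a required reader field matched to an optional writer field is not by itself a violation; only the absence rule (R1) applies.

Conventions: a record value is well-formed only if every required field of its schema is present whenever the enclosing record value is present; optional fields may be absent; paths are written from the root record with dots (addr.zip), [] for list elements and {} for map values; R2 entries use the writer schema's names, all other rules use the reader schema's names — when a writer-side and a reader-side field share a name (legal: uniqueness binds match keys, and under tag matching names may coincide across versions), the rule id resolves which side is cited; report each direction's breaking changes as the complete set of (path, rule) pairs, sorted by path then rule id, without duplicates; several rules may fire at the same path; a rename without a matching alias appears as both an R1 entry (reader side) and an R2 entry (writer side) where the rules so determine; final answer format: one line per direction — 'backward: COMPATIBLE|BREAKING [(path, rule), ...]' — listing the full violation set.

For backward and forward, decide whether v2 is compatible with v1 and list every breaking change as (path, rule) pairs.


backward: COMPATIBLE []; forward: COMPATIBLE []

arrows below run writer -> reader for Order
backward on Order — v2 reading data written by v1:
  tags: paired with writer tags (list<int32> -> list<int32>; writer required)
  verified: paired with writer verified (bool -> bool; writer required)
  email: paired with writer email (string -> string; writer required)
  no writer field matches reader latitude
  archived: paired with writer archived (bool -> bool; writer required)
  no writer field matches reader balance
  writer field latitude has no reader counterpart
  writer field enabled has no reader counterpart
  => no violations; backward on Order: COMPATIBLE
forward on Order — v1 reading data written by v2:
  tags: paired with writer tags (list<int32> -> list<int32>; writer required)
  verified: paired with writer verified (bool -> bool; writer required)
  email: paired with writer email (string -> string; writer required)
  no writer field matches reader latitude
  archived: paired with writer archived (bool -> bool; writer required)
  no writer field matches reader enabled
  writer field latitude has no reader counterpart
  writer field balance has no reader counterpart
  => no violations; forward on Order: COMPATIBLE


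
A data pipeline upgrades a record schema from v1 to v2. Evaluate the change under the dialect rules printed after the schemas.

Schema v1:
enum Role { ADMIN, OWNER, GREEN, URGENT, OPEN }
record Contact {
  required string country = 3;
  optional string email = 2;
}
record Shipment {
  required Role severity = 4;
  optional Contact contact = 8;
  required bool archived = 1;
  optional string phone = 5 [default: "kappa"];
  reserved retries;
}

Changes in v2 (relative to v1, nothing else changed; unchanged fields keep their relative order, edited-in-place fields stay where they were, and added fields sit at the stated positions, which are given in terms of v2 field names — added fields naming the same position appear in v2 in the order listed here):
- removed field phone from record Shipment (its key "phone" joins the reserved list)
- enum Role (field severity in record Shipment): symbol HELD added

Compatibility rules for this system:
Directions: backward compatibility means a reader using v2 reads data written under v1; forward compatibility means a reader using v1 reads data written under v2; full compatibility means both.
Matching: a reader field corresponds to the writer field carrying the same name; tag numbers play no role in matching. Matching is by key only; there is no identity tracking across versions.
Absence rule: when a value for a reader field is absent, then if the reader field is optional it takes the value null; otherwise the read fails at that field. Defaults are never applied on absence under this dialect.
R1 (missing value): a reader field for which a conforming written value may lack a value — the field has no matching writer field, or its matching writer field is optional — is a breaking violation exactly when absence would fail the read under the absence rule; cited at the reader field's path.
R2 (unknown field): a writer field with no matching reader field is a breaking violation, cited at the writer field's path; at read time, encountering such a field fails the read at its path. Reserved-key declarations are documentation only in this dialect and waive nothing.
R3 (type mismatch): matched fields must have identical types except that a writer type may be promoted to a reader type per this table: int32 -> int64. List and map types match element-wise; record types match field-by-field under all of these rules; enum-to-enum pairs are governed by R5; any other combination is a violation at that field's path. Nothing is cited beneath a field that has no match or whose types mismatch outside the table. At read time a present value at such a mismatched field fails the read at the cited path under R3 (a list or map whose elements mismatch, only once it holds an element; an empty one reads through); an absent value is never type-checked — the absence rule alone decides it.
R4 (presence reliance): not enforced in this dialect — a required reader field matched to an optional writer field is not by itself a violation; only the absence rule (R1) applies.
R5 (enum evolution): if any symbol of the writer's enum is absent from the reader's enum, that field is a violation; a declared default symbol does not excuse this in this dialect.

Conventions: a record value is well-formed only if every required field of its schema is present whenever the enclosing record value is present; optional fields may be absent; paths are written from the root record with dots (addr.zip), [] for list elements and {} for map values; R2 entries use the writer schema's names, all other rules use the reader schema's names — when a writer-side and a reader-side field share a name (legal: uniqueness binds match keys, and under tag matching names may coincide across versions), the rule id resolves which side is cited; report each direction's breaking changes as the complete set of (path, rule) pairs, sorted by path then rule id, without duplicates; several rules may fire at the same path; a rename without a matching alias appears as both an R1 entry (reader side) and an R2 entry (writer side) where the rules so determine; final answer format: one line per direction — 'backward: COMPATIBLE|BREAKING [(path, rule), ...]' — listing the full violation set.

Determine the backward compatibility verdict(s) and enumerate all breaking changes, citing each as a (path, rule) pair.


each type pair in Shipment: writer, then reader
checking backward for Shipment: reader v2 against writer v1:
  severity <- severity (Role -> Role, writer required)
  contact <- contact (Contact -> Contact, writer optional)
  archived <- archived (bool -> bool, writer required)
  leftover writer field: phone
  contact.country <- contact.country (string -> string, writer required)
  contact.email <- contact.email (string -> string, writer optional)
  violation R2 at phone
  => 1 violation(s): backward is BREAKING for Shipment
the other Shipment changes do not affect what is asked:
  enum Role (field severity in record Shipment): symbol HELD added -> fires only in the forward direction of Shipment, which is not asked here

backward: BREAKING [(phone, R2)]


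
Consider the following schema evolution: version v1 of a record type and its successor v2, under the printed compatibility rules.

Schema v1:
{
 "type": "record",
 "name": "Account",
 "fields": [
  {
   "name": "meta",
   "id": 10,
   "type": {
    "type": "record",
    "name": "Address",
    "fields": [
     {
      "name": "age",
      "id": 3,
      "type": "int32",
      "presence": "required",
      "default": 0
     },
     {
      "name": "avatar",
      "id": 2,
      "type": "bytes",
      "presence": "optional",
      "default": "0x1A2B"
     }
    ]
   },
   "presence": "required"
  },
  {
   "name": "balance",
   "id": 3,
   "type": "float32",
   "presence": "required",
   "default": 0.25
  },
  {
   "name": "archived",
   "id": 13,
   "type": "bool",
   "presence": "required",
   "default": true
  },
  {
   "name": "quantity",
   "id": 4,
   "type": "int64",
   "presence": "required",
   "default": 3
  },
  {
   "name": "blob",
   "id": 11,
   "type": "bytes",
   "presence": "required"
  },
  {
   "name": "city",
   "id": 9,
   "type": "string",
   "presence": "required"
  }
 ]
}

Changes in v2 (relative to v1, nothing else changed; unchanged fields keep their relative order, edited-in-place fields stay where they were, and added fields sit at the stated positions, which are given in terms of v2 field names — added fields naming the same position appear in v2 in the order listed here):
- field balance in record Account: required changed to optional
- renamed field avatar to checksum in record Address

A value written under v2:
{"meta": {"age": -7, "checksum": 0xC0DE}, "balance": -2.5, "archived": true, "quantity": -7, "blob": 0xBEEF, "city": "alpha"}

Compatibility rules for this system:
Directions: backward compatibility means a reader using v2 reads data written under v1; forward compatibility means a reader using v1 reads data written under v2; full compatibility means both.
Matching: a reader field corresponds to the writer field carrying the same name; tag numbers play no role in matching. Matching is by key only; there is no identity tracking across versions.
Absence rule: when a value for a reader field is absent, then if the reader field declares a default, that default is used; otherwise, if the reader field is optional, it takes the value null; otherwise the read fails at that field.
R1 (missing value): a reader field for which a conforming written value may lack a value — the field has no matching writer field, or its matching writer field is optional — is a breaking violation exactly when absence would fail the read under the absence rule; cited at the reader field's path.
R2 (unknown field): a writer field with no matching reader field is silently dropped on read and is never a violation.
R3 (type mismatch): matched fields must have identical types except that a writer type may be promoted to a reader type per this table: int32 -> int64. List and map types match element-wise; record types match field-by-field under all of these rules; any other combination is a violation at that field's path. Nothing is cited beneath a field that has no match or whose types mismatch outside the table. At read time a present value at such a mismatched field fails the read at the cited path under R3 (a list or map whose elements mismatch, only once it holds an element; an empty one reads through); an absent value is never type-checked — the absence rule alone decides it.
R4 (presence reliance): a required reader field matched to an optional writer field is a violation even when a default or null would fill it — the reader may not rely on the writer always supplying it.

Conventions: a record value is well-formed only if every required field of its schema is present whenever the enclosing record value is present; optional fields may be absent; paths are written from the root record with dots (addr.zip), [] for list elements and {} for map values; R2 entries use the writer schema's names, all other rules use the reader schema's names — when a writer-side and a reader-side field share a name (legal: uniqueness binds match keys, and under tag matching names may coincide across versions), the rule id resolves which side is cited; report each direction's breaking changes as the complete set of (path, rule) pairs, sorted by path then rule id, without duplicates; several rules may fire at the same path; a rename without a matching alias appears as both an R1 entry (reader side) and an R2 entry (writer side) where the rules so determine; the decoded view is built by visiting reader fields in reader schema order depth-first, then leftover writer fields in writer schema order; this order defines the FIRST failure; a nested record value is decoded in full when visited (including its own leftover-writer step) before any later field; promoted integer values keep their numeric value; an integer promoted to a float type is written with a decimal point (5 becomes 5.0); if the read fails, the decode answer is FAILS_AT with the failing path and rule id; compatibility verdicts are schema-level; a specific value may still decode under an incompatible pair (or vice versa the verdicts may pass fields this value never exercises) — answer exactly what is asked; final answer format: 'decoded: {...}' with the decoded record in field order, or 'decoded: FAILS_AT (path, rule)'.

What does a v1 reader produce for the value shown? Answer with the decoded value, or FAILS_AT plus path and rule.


each type pair in Account: writer, then reader
decode walk for Account under reader schema v1:
  meta.age := -7
  meta.avatar := 0x1A2B (absent -> default)
  writer meta.checksum: unknown -> dropped
  balance := -2.5
  archived := true
  quantity := -7
  blob := 0xBEEF
  city := "alpha"
  => decoded: {"meta": {"age": -7, "avatar": 0x1A2B}, "balance": -2.5, "archived": true, "quantity": -7, "blob": 0xBEEF, "city": "alpha"}
the rest of the Account diff is inert for this question:
  field balance in record Account: required changed to optional -> matters for Account compatibility verdicts, not for this value's decode

decoded: {"meta": {"age": -7, "avatar": 0x1A2B}, "balance": -2.5, "archived": true, "quantity": -7, "blob": 0xBEEF, "city": "alpha"}
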